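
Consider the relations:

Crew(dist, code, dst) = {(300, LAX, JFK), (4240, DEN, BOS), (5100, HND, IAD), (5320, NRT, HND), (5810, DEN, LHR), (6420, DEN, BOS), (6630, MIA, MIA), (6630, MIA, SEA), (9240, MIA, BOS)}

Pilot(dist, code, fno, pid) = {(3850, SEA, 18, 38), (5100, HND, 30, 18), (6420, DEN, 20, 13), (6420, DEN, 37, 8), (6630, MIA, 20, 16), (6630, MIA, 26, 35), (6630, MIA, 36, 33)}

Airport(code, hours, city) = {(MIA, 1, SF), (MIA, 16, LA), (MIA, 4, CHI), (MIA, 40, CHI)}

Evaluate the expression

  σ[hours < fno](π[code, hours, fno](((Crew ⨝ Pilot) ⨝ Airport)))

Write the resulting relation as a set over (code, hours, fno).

{(MIA, 1, 20), (MIA, 1, 26), (MIA, 1, 36), (MIA, 16, 20), (MIA, 16, 26), (MIA, 16, 36), (MIA, 4, 20), (MIA, 4, 26), (MIA, 4, 36)}

Joining Crew and Pilot on dist, code yields {(5100, HND, IAD, 30, 18), (6420, DEN, BOS, 20, 13), (6420, DEN, BOS, 37, 8), (6630, MIA, MIA, 20, 16), (6630, MIA, MIA, 26, 35), (6630, MIA, MIA, 36, 33), (6630, MIA, SEA, 20, 16), (6630, MIA, SEA, 26, 35), (6630, MIA, SEA, 36, 33)}.
Joining (Crew ⨝ Pilot) and Airport on code yields {(6630, MIA, MIA, 20, 16, 1, SF), (6630, MIA, MIA, 20, 16, 16, LA), (6630, MIA, MIA, 20, 16, 4, CHI), (6630, MIA, MIA, 20, 16, 40, CHI), (6630, MIA, MIA, 26, 35, 1, SF), (6630, MIA, MIA, 26, 35, 16, LA), (6630, MIA, MIA, 26, 35, 4, CHI), (6630, MIA, MIA, 26, 35, 40, CHI), (6630, MIA, MIA, 36, 33, 1, SF), (6630, MIA, MIA, 36, 33, 16, LA), (6630, MIA, MIA, 36, 33, 4, CHI), (6630, MIA, MIA, 36, 33, 40, CHI), (6630, MIA, SEA, 20, 16, 1, SF), (6630, MIA, SEA, 20, 16, 16, LA), (6630, MIA, SEA, 20, 16, 4, CHI), (6630, MIA, SEA, 20, 16, 40, CHI), (6630, MIA, SEA, 26, 35, 1, SF), (6630, MIA, SEA, 26, 35, 16, LA), (6630, MIA, SEA, 26, 35, 4, CHI), (6630, MIA, SEA, 26, 35, 40, CHI), (6630, MIA, SEA, 36, 33, 1, SF), (6630, MIA, SEA, 36, 33, 16, LA), (6630, MIA, SEA, 36, 33, 4, CHI), (6630, MIA, SEA, 36, 33, 40, CHI)}.
π[code, hours, fno]: project onto (code, hours, fno) (12 duplicate(s) eliminated) → {(MIA, 1, 20), (MIA, 1, 26), (MIA, 1, 36), (MIA, 16, 20), (MIA, 16, 26), (MIA, 16, 36), (MIA, 4, 20), (MIA, 4, 26), (MIA, 4, 36), (MIA, 40, 20), (MIA, 40, 26), (MIA, 40, 36)}
Filtering on hours < fno leaves {(MIA, 1, 20), (MIA, 1, 26), (MIA, 1, 36), (MIA, 16, 20), (MIA, 16, 26), (MIA, 16, 36), (MIA, 4, 20), (MIA, 4, 26), (MIA, 4, 36)}.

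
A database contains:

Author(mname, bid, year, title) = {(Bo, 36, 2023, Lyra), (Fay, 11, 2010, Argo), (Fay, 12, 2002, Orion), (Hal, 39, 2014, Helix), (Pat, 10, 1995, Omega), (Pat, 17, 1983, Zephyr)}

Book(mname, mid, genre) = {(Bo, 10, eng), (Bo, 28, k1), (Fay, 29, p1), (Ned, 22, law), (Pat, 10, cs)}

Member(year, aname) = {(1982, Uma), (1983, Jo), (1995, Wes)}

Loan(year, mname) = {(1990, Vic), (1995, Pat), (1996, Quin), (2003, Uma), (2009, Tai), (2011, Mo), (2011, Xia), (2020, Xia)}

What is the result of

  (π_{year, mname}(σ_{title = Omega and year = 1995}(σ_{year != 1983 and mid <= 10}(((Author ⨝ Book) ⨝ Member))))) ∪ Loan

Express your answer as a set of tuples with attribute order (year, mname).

{(1990, Vic), (1995, Pat), (1996, Quin), (2003, Uma), (2009, Tai), (2011, Mo), (2011, Xia), (2020, Xia)}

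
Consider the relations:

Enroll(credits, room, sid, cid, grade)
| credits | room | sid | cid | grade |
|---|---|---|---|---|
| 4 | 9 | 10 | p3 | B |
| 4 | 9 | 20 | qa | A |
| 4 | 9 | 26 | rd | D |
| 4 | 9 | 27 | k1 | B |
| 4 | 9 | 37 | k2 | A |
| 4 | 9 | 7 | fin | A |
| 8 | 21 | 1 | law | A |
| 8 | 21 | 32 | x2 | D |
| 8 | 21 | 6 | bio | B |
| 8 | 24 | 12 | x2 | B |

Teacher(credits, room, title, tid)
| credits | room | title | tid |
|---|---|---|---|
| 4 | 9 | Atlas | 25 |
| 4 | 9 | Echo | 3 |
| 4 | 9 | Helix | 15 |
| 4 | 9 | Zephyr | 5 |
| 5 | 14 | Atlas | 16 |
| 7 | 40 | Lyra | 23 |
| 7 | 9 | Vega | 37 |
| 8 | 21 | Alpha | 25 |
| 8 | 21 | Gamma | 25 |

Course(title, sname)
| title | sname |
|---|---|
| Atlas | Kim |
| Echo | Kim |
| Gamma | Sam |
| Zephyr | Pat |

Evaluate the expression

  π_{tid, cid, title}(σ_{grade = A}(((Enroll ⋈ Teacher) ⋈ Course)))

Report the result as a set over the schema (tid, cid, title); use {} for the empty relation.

{(25, fin, Atlas), (25, k2, Atlas), (25, law, Gamma), (25, qa, Atlas), (3, fin, Echo), (3, k2, Echo), (3, qa, Echo), (5, fin, Zephyr), (5, k2, Zephyr), (5, qa, Zephyr)}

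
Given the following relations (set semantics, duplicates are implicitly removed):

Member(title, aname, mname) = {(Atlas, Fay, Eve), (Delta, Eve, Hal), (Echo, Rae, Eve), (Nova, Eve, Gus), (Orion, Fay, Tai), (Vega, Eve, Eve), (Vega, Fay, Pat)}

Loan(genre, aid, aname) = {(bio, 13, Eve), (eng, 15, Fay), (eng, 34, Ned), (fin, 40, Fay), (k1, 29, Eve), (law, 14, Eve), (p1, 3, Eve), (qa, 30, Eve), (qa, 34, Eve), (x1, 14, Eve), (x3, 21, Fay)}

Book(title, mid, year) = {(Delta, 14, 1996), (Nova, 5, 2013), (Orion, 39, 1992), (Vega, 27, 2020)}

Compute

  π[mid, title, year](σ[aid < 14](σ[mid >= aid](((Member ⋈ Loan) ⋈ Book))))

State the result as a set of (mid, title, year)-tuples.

{(14, Delta, 1996), (27, Vega, 2020), (5, Nova, 2013)}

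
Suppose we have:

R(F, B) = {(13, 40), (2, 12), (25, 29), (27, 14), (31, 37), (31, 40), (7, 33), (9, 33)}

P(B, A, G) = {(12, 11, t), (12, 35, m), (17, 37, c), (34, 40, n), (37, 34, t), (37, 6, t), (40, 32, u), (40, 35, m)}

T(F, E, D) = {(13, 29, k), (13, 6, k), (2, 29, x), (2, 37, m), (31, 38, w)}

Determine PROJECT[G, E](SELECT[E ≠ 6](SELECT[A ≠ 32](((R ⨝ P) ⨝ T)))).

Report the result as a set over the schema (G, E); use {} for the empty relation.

Natural join on B: {(13, 40, 32, u), (13, 40, 35, m), (2, 12, 11, t), (2, 12, 35, m), (31, 37, 34, t), (31, 37, 6, t), (31, 40, 32, u), (31, 40, 35, m)}
Natural join on F: {(13, 40, 32, u, 29, k), (13, 40, 32, u, 6, k), (13, 40, 35, m, 29, k), (13, 40, 35, m, 6, k), (2, 12, 11, t, 29, x), (2, 12, 11, t, 37, m), (2, 12, 35, m, 29, x), (2, 12, 35, m, 37, m), (31, 37, 34, t, 38, w), (31, 37, 6, t, 38, w), (31, 40, 32, u, 38, w), (31, 40, 35, m, 38, w)}
σ[A ≠ 32]: keep tuples satisfying A ≠ 32 → {(13, 40, 35, m, 29, k), (13, 40, 35, m, 6, k), (2, 12, 11, t, 29, x), (2, 12, 11, t, 37, m), (2, 12, 35, m, 29, x), (2, 12, 35, m, 37, m), (31, 37, 34, t, 38, w), (31, 37, 6, t, 38, w), (31, 40, 35, m, 38, w)}
σ[E ≠ 6]: keep tuples satisfying E ≠ 6 → {(13, 40, 35, m, 29, k), (2, 12, 11, t, 29, x), (2, 12, 11, t, 37, m), (2, 12, 35, m, 29, x), (2, 12, 35, m, 37, m), (31, 37, 34, t, 38, w), (31, 37, 6, t, 38, w), (31, 40, 35, m, 38, w)}
Projecting to G, E (2 duplicate(s) eliminated): {(m, 29), (m, 37), (m, 38), (t, 29), (t, 37), (t, 38)}

{(m, 29), (m, 37), (m, 38), (t, 29), (t, 37), (t, 38)}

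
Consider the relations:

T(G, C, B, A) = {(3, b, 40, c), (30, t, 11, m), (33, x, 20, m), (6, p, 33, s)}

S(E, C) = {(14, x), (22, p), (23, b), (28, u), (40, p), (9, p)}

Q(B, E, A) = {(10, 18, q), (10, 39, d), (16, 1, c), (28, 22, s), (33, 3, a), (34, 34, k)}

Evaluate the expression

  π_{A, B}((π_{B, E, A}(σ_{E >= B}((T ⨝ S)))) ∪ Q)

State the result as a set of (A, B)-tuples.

{(a, 33), (c, 16), (d, 10), (k, 34), (q, 10), (s, 28), (s, 33)}

Natural join on C: {(3, b, 40, c, 23), (33, x, 20, m, 14), (6, p, 33, s, 22), (6, p, 33, s, 40), (6, p, 33, s, 9)}
σ[E >= B]: keep tuples satisfying E >= B → {(6, p, 33, s, 40)}
Projecting to B, E, A: {(33, 40, s)}
Union: {(33, 40, s)} with {(10, 18, q), (10, 39, d), (16, 1, c), (28, 22, s), (33, 3, a), (34, 34, k)} → {(10, 18, q), (10, 39, d), (16, 1, c), (28, 22, s), (33, 3, a), (33, 40, s), (34, 34, k)}
Projecting to A, B: {(a, 33), (c, 16), (d, 10), (k, 34), (q, 10), (s, 28), (s, 33)}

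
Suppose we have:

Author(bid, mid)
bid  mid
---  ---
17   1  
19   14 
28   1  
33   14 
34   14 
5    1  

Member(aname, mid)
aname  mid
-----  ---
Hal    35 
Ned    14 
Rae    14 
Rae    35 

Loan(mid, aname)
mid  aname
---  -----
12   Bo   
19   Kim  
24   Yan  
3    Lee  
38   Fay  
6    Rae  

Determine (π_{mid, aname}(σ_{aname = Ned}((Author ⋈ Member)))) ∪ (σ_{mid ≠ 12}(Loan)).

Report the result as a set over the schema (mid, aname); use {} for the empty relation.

{(14, Ned), (19, Kim), (24, Yan), (3, Lee), (38, Fay), (6, Rae)}

Joining Author and Member on mid yields {(19, 14, Ned), (19, 14, Rae), (33, 14, Ned), (33, 14, Rae), (34, 14, Ned), (34, 14, Rae)}.
Apply σ_{aname = Ned}; surviving tuples: {(19, 14, Ned), (33, 14, Ned), (34, 14, Ned)}
Keep only column(s) mid, aname (2 duplicate(s) eliminated): {(14, Ned)}
Apply σ_{mid ≠ 12}; surviving tuples: {(19, Kim), (24, Yan), (3, Lee), (38, Fay), (6, Rae)}
Union: {(14, Ned)} with {(19, Kim), (24, Yan), (3, Lee), (38, Fay), (6, Rae)} → {(14, Ned), (19, Kim), (24, Yan), (3, Lee), (38, Fay), (6, Rae)}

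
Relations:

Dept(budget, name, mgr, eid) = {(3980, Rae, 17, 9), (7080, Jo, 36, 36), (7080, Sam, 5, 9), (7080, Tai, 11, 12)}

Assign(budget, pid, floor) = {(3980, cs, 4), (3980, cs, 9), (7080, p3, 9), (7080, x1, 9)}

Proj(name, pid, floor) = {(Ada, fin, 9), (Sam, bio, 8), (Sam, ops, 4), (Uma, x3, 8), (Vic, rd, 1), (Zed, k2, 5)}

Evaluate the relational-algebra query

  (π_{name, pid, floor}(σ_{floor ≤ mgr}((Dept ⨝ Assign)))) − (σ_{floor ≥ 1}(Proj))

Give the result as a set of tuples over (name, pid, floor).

Natural join on budget: {(3980, Rae, 17, 9, cs, 4), (3980, Rae, 17, 9, cs, 9), (7080, Jo, 36, 36, p3, 9), (7080, Jo, 36, 36, x1, 9), (7080, Sam, 5, 9, p3, 9), (7080, Sam, 5, 9, x1, 9), (7080, Tai, 11, 12, p3, 9), (7080, Tai, 11, 12, x1, 9)}
σ[floor ≤ mgr]: keep tuples satisfying floor ≤ mgr → {(3980, Rae, 17, 9, cs, 4), (3980, Rae, 17, 9, cs, 9), (7080, Jo, 36, 36, p3, 9), (7080, Jo, 36, 36, x1, 9), (7080, Tai, 11, 12, p3, 9), (7080, Tai, 11, 12, x1, 9)}
π[name, pid, floor]: project onto (name, pid, floor) → {(Jo, p3, 9), (Jo, x1, 9), (Rae, cs, 4), (Rae, cs, 9), (Tai, p3, 9), (Tai, x1, 9)}
σ[floor ≥ 1]: keep tuples satisfying floor ≥ 1 → {(Ada, fin, 9), (Sam, bio, 8), (Sam, ops, 4), (Uma, x3, 8), (Vic, rd, 1), (Zed, k2, 5)}
Set difference of the two operands is {(Jo, p3, 9), (Jo, x1, 9), (Rae, cs, 4), (Rae, cs, 9), (Tai, p3, 9), (Tai, x1, 9)}.

{(Jo, p3, 9), (Jo, x1, 9), (Rae, cs, 4), (Rae, cs, 9), (Tai, p3, 9), (Tai, x1, 9)}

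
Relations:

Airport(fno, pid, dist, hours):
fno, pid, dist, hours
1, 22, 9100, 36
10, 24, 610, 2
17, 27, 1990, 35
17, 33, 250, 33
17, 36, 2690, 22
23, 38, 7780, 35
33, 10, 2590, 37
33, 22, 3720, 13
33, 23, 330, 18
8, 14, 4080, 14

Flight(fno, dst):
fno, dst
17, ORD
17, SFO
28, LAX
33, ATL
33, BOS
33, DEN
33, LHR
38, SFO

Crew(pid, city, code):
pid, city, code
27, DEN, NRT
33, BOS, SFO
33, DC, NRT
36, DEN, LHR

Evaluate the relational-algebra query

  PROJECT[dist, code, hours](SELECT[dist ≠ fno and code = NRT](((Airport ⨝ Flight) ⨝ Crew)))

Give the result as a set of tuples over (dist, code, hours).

{(1990, NRT, 35), (250, NRT, 33)}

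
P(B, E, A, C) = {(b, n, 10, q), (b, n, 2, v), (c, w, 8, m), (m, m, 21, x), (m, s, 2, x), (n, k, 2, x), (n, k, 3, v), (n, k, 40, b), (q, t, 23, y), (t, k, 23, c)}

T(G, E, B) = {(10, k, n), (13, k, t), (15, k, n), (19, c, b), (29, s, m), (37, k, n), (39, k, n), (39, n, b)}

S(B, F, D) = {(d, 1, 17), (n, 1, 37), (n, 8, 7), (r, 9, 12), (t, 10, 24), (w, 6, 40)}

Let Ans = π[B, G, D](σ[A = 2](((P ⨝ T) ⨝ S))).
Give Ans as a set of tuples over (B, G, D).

Joining P and T on B, E yields {(b, n, 10, q, 39), (b, n, 2, v, 39), (m, s, 2, x, 29), (n, k, 2, x, 10), (n, k, 2, x, 15), (n, k, 2, x, 37), (n, k, 2, x, 39), (n, k, 3, v, 10), (n, k, 3, v, 15), (n, k, 3, v, 37), (n, k, 3, v, 39), (n, k, 40, b, 10), (n, k, 40, b, 15), (n, k, 40, b, 37), (n, k, 40, b, 39), (t, k, 23, c, 13)}.
Joining (P ⨝ T) and S on B yields {(n, k, 2, x, 10, 1, 37), (n, k, 2, x, 10, 8, 7), (n, k, 2, x, 15, 1, 37), (n, k, 2, x, 15, 8, 7), (n, k, 2, x, 37, 1, 37), (n, k, 2, x, 37, 8, 7), (n, k, 2, x, 39, 1, 37), (n, k, 2, x, 39, 8, 7), (n, k, 3, v, 10, 1, 37), (n, k, 3, v, 10, 8, 7), (n, k, 3, v, 15, 1, 37), (n, k, 3, v, 15, 8, 7), (n, k, 3, v, 37, 1, 37), (n, k, 3, v, 37, 8, 7), (n, k, 3, v, 39, 1, 37), (n, k, 3, v, 39, 8, 7), (n, k, 40, b, 10, 1, 37), (n, k, 40, b, 10, 8, 7), (n, k, 40, b, 15, 1, 37), (n, k, 40, b, 15, 8, 7), (n, k, 40, b, 37, 1, 37), (n, k, 40, b, 37, 8, 7), (n, k, 40, b, 39, 1, 37), (n, k, 40, b, 39, 8, 7), (t, k, 23, c, 13, 10, 24)}.
Apply σ_{A = 2}; surviving tuples: {(n, k, 2, x, 10, 1, 37), (n, k, 2, x, 10, 8, 7), (n, k, 2, x, 15, 1, 37), (n, k, 2, x, 15, 8, 7), (n, k, 2, x, 37, 1, 37), (n, k, 2, x, 37, 8, 7), (n, k, 2, x, 39, 1, 37), (n, k, 2, x, 39, 8, 7)}
π_{B, G, D} gives {(n, 10, 37), (n, 10, 7), (n, 15, 37), (n, 15, 7), (n, 37, 37), (n, 37, 7), (n, 39, 37), (n, 39, 7)}.

{(n, 10, 37), (n, 10, 7), (n, 15, 37), (n, 15, 7), (n, 37, 37), (n, 37, 7), (n, 39, 37), (n, 39, 7)}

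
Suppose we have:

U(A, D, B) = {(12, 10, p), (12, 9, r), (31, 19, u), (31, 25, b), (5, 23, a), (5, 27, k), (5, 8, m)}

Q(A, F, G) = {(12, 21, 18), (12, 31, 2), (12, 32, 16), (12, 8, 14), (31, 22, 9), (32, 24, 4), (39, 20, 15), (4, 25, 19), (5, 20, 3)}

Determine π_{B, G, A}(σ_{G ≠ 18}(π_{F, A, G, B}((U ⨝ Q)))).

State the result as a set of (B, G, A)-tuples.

U ⋈ Q (natural join on A): {(12, 10, p, 21, 18), (12, 10, p, 31, 2), (12, 10, p, 32, 16), (12, 10, p, 8, 14), (12, 9, r, 21, 18), (12, 9, r, 31, 2), (12, 9, r, 32, 16), (12, 9, r, 8, 14), (31, 19, u, 22, 9), (31, 25, b, 22, 9), (5, 23, a, 20, 3), (5, 27, k, 20, 3), (5, 8, m, 20, 3)}
π[F, A, G, B]: project onto (F, A, G, B) → {(20, 5, 3, a), (20, 5, 3, k), (20, 5, 3, m), (21, 12, 18, p), (21, 12, 18, r), (22, 31, 9, b), (22, 31, 9, u), (31, 12, 2, p), (31, 12, 2, r), (32, 12, 16, p), (32, 12, 16, r), (8, 12, 14, p), (8, 12, 14, r)}
Filtering on G ≠ 18 leaves {(20, 5, 3, a), (20, 5, 3, k), (20, 5, 3, m), (22, 31, 9, b), (22, 31, 9, u), (31, 12, 2, p), (31, 12, 2, r), (32, 12, 16, p), (32, 12, 16, r), (8, 12, 14, p), (8, 12, 14, r)}.
π[B, G, A]: project onto (B, G, A) → {(a, 3, 5), (b, 9, 31), (k, 3, 5), (m, 3, 5), (p, 14, 12), (p, 16, 12), (p, 2, 12), (r, 14, 12), (r, 16, 12), (r, 2, 12), (u, 9, 31)}

{(a, 3, 5), (b, 9, 31), (k, 3, 5), (m, 3, 5), (p, 14, 12), (p, 16, 12), (p, 2, 12), (r, 14, 12), (r, 16, 12), (r, 2, 12), (u, 9, 31)}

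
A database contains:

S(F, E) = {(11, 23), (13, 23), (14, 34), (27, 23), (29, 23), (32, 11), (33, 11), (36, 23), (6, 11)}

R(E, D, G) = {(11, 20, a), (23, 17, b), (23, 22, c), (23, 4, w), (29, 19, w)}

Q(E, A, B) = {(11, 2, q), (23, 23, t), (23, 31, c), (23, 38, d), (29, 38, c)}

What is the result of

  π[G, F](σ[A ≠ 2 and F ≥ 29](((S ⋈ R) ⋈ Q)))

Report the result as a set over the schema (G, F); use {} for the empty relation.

Natural join on E: {(11, 23, 17, b), (11, 23, 22, c), (11, 23, 4, w), (13, 23, 17, b), (13, 23, 22, c), (13, 23, 4, w), (27, 23, 17, b), (27, 23, 22, c), (27, 23, 4, w), (29, 23, 17, b), (29, 23, 22, c), (29, 23, 4, w), (32, 11, 20, a), (33, 11, 20, a), (36, 23, 17, b), (36, 23, 22, c), (36, 23, 4, w), (6, 11, 20, a)}
Natural join on E: {(11, 23, 17, b, 23, t), (11, 23, 17, b, 31, c), (11, 23, 17, b, 38, d), (11, 23, 22, c, 23, t), (11, 23, 22, c, 31, c), (11, 23, 22, c, 38, d), (11, 23, 4, w, 23, t), (11, 23, 4, w, 31, c), (11, 23, 4, w, 38, d), (13, 23, 17, b, 23, t), (13, 23, 17, b, 31, c), (13, 23, 17, b, 38, d), (13, 23, 22, c, 23, t), (13, 23, 22, c, 31, c), (13, 23, 22, c, 38, d), (13, 23, 4, w, 23, t), (13, 23, 4, w, 31, c), (13, 23, 4, w, 38, d), (27, 23, 17, b, 23, t), (27, 23, 17, b, 31, c), (27, 23, 17, b, 38, d), (27, 23, 22, c, 23, t), (27, 23, 22, c, 31, c), (27, 23, 22, c, 38, d), (27, 23, 4, w, 23, t), (27, 23, 4, w, 31, c), (27, 23, 4, w, 38, d), (29, 23, 17, b, 23, t), (29, 23, 17, b, 31, c), (29, 23, 17, b, 38, d), (29, 23, 22, c, 23, t), (29, 23, 22, c, 31, c), (29, 23, 22, c, 38, d), (29, 23, 4, w, 23, t), (29, 23, 4, w, 31, c), (29, 23, 4, w, 38, d), (32, 11, 20, a, 2, q), (33, 11, 20, a, 2, q), (36, 23, 17, b, 23, t), (36, 23, 17, b, 31, c), (36, 23, 17, b, 38, d), (36, 23, 22, c, 23, t), (36, 23, 22, c, 31, c), (36, 23, 22, c, 38, d), (36, 23, 4, w, 23, t), (36, 23, 4, w, 31, c), (36, 23, 4, w, 38, d), (6, 11, 20, a, 2, q)}
Selection A ≠ 2 and F ≥ 29: {(29, 23, 17, b, 23, t), (29, 23, 17, b, 31, c), (29, 23, 17, b, 38, d), (29, 23, 22, c, 23, t), (29, 23, 22, c, 31, c), (29, 23, 22, c, 38, d), (29, 23, 4, w, 23, t), (29, 23, 4, w, 31, c), (29, 23, 4, w, 38, d), (36, 23, 17, b, 23, t), (36, 23, 17, b, 31, c), (36, 23, 17, b, 38, d), (36, 23, 22, c, 23, t), (36, 23, 22, c, 31, c), (36, 23, 22, c, 38, d), (36, 23, 4, w, 23, t), (36, 23, 4, w, 31, c), (36, 23, 4, w, 38, d)}
Projecting to G, F (12 duplicate(s) eliminated): {(b, 29), (b, 36), (c, 29), (c, 36), (w, 29), (w, 36)}

{(b, 29), (b, 36), (c, 29), (c, 36), (w, 29), (w, 36)}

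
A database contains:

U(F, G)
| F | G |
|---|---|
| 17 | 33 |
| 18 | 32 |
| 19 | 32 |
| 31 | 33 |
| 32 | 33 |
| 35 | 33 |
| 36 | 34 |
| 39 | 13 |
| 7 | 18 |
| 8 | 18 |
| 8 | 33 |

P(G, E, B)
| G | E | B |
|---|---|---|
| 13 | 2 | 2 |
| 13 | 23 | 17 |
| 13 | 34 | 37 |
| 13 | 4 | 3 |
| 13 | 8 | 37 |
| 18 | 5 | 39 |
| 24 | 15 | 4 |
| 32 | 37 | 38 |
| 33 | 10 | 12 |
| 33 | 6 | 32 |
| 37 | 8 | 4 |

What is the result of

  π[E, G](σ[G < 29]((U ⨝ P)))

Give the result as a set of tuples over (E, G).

{(2, 13), (23, 13), (34, 13), (4, 13), (5, 18), (8, 13)}

U ⋈ P (natural join on G): {(17, 33, 10, 12), (17, 33, 6, 32), (18, 32, 37, 38), (19, 32, 37, 38), (31, 33, 10, 12), (31, 33, 6, 32), (32, 33, 10, 12), (32, 33, 6, 32), (35, 33, 10, 12), (35, 33, 6, 32), (39, 13, 2, 2), (39, 13, 23, 17), (39, 13, 34, 37), (39, 13, 4, 3), (39, 13, 8, 37), (7, 18, 5, 39), (8, 18, 5, 39), (8, 33, 10, 12), (8, 33, 6, 32)}
σ[G < 29]: keep tuples satisfying G < 29 → {(39, 13, 2, 2), (39, 13, 23, 17), (39, 13, 34, 37), (39, 13, 4, 3), (39, 13, 8, 37), (7, 18, 5, 39), (8, 18, 5, 39)}
π[E, G]: project onto (E, G) (1 duplicate(s) eliminated) → {(2, 13), (23, 13), (34, 13), (4, 13), (5, 18), (8, 13)}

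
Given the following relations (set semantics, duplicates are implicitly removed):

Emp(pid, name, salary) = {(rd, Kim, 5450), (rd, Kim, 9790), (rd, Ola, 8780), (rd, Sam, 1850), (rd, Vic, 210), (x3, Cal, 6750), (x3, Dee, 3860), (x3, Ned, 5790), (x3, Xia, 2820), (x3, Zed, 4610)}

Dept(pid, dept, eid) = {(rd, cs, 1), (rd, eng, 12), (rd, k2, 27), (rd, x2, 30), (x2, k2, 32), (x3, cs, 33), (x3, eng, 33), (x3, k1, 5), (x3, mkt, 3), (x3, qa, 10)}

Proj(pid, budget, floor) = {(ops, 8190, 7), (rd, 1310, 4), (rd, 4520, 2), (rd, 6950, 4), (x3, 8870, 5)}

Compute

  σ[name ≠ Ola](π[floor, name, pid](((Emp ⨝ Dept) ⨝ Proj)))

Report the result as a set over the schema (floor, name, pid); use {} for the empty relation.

Natural join on pid: {(rd, Kim, 5450, cs, 1), (rd, Kim, 5450, eng, 12), (rd, Kim, 5450, k2, 27), (rd, Kim, 5450, x2, 30), (rd, Kim, 9790, cs, 1), (rd, Kim, 9790, eng, 12), (rd, Kim, 9790, k2, 27), (rd, Kim, 9790, x2, 30), (rd, Ola, 8780, cs, 1), (rd, Ola, 8780, eng, 12), (rd, Ola, 8780, k2, 27), (rd, Ola, 8780, x2, 30), (rd, Sam, 1850, cs, 1), (rd, Sam, 1850, eng, 12), (rd, Sam, 1850, k2, 27), (rd, Sam, 1850, x2, 30), (rd, Vic, 210, cs, 1), (rd, Vic, 210, eng, 12), (rd, Vic, 210, k2, 27), (rd, Vic, 210, x2, 30), (x3, Cal, 6750, cs, 33), (x3, Cal, 6750, eng, 33), (x3, Cal, 6750, k1, 5), (x3, Cal, 6750, mkt, 3), (x3, Cal, 6750, qa, 10), (x3, Dee, 3860, cs, 33), (x3, Dee, 3860, eng, 33), (x3, Dee, 3860, k1, 5), (x3, Dee, 3860, mkt, 3), (x3, Dee, 3860, qa, 10), (x3, Ned, 5790, cs, 33), (x3, Ned, 5790, eng, 33), (x3, Ned, 5790, k1, 5), (x3, Ned, 5790, mkt, 3), (x3, Ned, 5790, qa, 10), (x3, Xia, 2820, cs, 33), (x3, Xia, 2820, eng, 33), (x3, Xia, 2820, k1, 5), (x3, Xia, 2820, mkt, 3), (x3, Xia, 2820, qa, 10), (x3, Zed, 4610, cs, 33), (x3, Zed, 4610, eng, 33), (x3, Zed, 4610, k1, 5), (x3, Zed, 4610, mkt, 3), (x3, Zed, 4610, qa, 10)}
Natural join on pid: {(rd, Kim, 5450, cs, 1, 1310, 4), (rd, Kim, 5450, cs, 1, 4520, 2), (rd, Kim, 5450, cs, 1, 6950, 4), (rd, Kim, 5450, eng, 12, 1310, 4), (rd, Kim, 5450, eng, 12, 4520, 2), (rd, Kim, 5450, eng, 12, 6950, 4), (rd, Kim, 5450, k2, 27, 1310, 4), (rd, Kim, 5450, k2, 27, 4520, 2), (rd, Kim, 5450, k2, 27, 6950, 4), (rd, Kim, 5450, x2, 30, 1310, 4), (rd, Kim, 5450, x2, 30, 4520, 2), (rd, Kim, 5450, x2, 30, 6950, 4), (rd, Kim, 9790, cs, 1, 1310, 4), (rd, Kim, 9790, cs, 1, 4520, 2), (rd, Kim, 9790, cs, 1, 6950, 4), (rd, Kim, 9790, eng, 12, 1310, 4), (rd, Kim, 9790, eng, 12, 4520, 2), (rd, Kim, 9790, eng, 12, 6950, 4), (rd, Kim, 9790, k2, 27, 1310, 4), (rd, Kim, 9790, k2, 27, 4520, 2), (rd, Kim, 9790, k2, 27, 6950, 4), (rd, Kim, 9790, x2, 30, 1310, 4), (rd, Kim, 9790, x2, 30, 4520, 2), (rd, Kim, 9790, x2, 30, 6950, 4), (rd, Ola, 8780, cs, 1, 1310, 4), (rd, Ola, 8780, cs, 1, 4520, 2), (rd, Ola, 8780, cs, 1, 6950, 4), (rd, Ola, 8780, eng, 12, 1310, 4), (rd, Ola, 8780, eng, 12, 4520, 2), (rd, Ola, 8780, eng, 12, 6950, 4), (rd, Ola, 8780, k2, 27, 1310, 4), (rd, Ola, 8780, k2, 27, 4520, 2), (rd, Ola, 8780, k2, 27, 6950, 4), (rd, Ola, 8780, x2, 30, 1310, 4), (rd, Ola, 8780, x2, 30, 4520, 2), (rd, Ola, 8780, x2, 30, 6950, 4), (rd, Sam, 1850, cs, 1, 1310, 4), (rd, Sam, 1850, cs, 1, 4520, 2), (rd, Sam, 1850, cs, 1, 6950, 4), (rd, Sam, 1850, eng, 12, 1310, 4), (rd, Sam, 1850, eng, 12, 4520, 2), (rd, Sam, 1850, eng, 12, 6950, 4), (rd, Sam, 1850, k2, 27, 1310, 4), (rd, Sam, 1850, k2, 27, 4520, 2), (rd, Sam, 1850, k2, 27, 6950, 4), (rd, Sam, 1850, x2, 30, 1310, 4), (rd, Sam, 1850, x2, 30, 4520, 2), (rd, Sam, 1850, x2, 30, 6950, 4), (rd, Vic, 210, cs, 1, 1310, 4), (rd, Vic, 210, cs, 1, 4520, 2), (rd, Vic, 210, cs, 1, 6950, 4), (rd, Vic, 210, eng, 12, 1310, 4), (rd, Vic, 210, eng, 12, 4520, 2), (rd, Vic, 210, eng, 12, 6950, 4), (rd, Vic, 210, k2, 27, 1310, 4), (rd, Vic, 210, k2, 27, 4520, 2), (rd, Vic, 210, k2, 27, 6950, 4), (rd, Vic, 210, x2, 30, 1310, 4), (rd, Vic, 210, x2, 30, 4520, 2), (rd, Vic, 210, x2, 30, 6950, 4), (x3, Cal, 6750, cs, 33, 8870, 5), (x3, Cal, 6750, eng, 33, 8870, 5), (x3, Cal, 6750, k1, 5, 8870, 5), (x3, Cal, 6750, mkt, 3, 8870, 5), (x3, Cal, 6750, qa, 10, 8870, 5), (x3, Dee, 3860, cs, 33, 8870, 5), (x3, Dee, 3860, eng, 33, 8870, 5), (x3, Dee, 3860, k1, 5, 8870, 5), (x3, Dee, 3860, mkt, 3, 8870, 5), (x3, Dee, 3860, qa, 10, 8870, 5), (x3, Ned, 5790, cs, 33, 8870, 5), (x3, Ned, 5790, eng, 33, 8870, 5), (x3, Ned, 5790, k1, 5, 8870, 5), (x3, Ned, 5790, mkt, 3, 8870, 5), (x3, Ned, 5790, qa, 10, 8870, 5), (x3, Xia, 2820, cs, 33, 8870, 5), (x3, Xia, 2820, eng, 33, 8870, 5), (x3, Xia, 2820, k1, 5, 8870, 5), (x3, Xia, 2820, mkt, 3, 8870, 5), (x3, Xia, 2820, qa, 10, 8870, 5), (x3, Zed, 4610, cs, 33, 8870, 5), (x3, Zed, 4610, eng, 33, 8870, 5), (x3, Zed, 4610, k1, 5, 8870, 5), (x3, Zed, 4610, mkt, 3, 8870, 5), (x3, Zed, 4610, qa, 10, 8870, 5)}
π_{floor, name, pid} gives {(2, Kim, rd), (2, Ola, rd), (2, Sam, rd), (2, Vic, rd), (4, Kim, rd), (4, Ola, rd), (4, Sam, rd), (4, Vic, rd), (5, Cal, x3), (5, Dee, x3), (5, Ned, x3), (5, Xia, x3), (5, Zed, x3)} (72 duplicate(s) eliminated).
Selection name ≠ Ola: {(2, Kim, rd), (2, Sam, rd), (2, Vic, rd), (4, Kim, rd), (4, Sam, rd), (4, Vic, rd), (5, Cal, x3), (5, Dee, x3), (5, Ned, x3), (5, Xia, x3), (5, Zed, x3)}

{(2, Kim, rd), (2, Sam, rd), (2, Vic, rd), (4, Kim, rd), (4, Sam, rd), (4, Vic, rd), (5, Cal, x3), (5, Dee, x3), (5, Ned, x3), (5, Xia, x3), (5, Zed, x3)}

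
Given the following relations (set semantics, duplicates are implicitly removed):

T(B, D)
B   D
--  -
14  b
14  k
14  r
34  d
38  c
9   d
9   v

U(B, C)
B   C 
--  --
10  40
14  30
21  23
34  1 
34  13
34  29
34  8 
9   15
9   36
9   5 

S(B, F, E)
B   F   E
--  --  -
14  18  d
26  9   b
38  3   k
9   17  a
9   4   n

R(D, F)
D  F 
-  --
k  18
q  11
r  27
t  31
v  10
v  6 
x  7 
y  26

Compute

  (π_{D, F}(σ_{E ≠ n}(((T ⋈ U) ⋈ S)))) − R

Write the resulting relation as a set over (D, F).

Natural join on B: {(14, b, 30), (14, k, 30), (14, r, 30), (34, d, 1), (34, d, 13), (34, d, 29), (34, d, 8), (9, d, 15), (9, d, 36), (9, d, 5), (9, v, 15), (9, v, 36), (9, v, 5)}
Natural join on B: {(14, b, 30, 18, d), (14, k, 30, 18, d), (14, r, 30, 18, d), (9, d, 15, 17, a), (9, d, 15, 4, n), (9, d, 36, 17, a), (9, d, 36, 4, n), (9, d, 5, 17, a), (9, d, 5, 4, n), (9, v, 15, 17, a), (9, v, 15, 4, n), (9, v, 36, 17, a), (9, v, 36, 4, n), (9, v, 5, 17, a), (9, v, 5, 4, n)}
σ[E ≠ n]: keep tuples satisfying E ≠ n → {(14, b, 30, 18, d), (14, k, 30, 18, d), (14, r, 30, 18, d), (9, d, 15, 17, a), (9, d, 36, 17, a), (9, d, 5, 17, a), (9, v, 15, 17, a), (9, v, 36, 17, a), (9, v, 5, 17, a)}
π_{D, F} gives {(b, 18), (d, 17), (k, 18), (r, 18), (v, 17)} (4 duplicate(s) eliminated).
Difference: {(b, 18), (d, 17), (k, 18), (r, 18), (v, 17)} with {(k, 18), (q, 11), (r, 27), (t, 31), (v, 10), (v, 6), (x, 7), (y, 26)} → {(b, 18), (d, 17), (r, 18), (v, 17)}

{(b, 18), (d, 17), (r, 18), (v, 17)}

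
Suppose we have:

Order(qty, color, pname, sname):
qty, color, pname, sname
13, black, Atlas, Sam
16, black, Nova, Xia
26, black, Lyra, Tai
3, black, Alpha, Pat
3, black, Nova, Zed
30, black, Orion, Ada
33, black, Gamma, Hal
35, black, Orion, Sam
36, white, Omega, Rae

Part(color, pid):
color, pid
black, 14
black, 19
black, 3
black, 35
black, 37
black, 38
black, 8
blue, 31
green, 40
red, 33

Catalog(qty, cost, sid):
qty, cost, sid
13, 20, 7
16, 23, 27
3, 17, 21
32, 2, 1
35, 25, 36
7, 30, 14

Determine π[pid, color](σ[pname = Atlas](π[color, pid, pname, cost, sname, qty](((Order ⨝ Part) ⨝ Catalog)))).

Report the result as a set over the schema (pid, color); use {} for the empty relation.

{(14, black), (19, black), (3, black), (35, black), (37, black), (38, black), (8, black)}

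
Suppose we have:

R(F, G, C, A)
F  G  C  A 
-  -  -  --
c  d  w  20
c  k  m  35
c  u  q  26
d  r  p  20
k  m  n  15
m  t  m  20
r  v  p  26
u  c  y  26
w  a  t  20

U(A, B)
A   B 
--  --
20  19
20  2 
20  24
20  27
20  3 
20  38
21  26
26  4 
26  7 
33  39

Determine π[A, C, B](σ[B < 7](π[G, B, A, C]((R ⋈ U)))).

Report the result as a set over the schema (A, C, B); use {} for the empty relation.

{(20, m, 2), (20, m, 3), (20, p, 2), (20, p, 3), (20, t, 2), (20, t, 3), (20, w, 2), (20, w, 3), (26, p, 4), (26, q, 4), (26, y, 4)}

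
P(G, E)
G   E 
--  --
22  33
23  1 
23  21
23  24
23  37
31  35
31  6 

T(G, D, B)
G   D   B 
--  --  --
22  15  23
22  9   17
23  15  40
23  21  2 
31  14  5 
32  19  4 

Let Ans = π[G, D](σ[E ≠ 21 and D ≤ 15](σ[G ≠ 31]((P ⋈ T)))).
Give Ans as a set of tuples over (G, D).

P ⋈ T (natural join on G): {(22, 33, 15, 23), (22, 33, 9, 17), (23, 1, 15, 40), (23, 1, 21, 2), (23, 21, 15, 40), (23, 21, 21, 2), (23, 24, 15, 40), (23, 24, 21, 2), (23, 37, 15, 40), (23, 37, 21, 2), (31, 35, 14, 5), (31, 6, 14, 5)}
Selection G ≠ 31: {(22, 33, 15, 23), (22, 33, 9, 17), (23, 1, 15, 40), (23, 1, 21, 2), (23, 21, 15, 40), (23, 21, 21, 2), (23, 24, 15, 40), (23, 24, 21, 2), (23, 37, 15, 40), (23, 37, 21, 2)}
Selection E ≠ 21 and D ≤ 15: {(22, 33, 15, 23), (22, 33, 9, 17), (23, 1, 15, 40), (23, 24, 15, 40), (23, 37, 15, 40)}
π_{G, D} gives {(22, 15), (22, 9), (23, 15)} (2 duplicate(s) eliminated).

{(22, 15), (22, 9), (23, 15)}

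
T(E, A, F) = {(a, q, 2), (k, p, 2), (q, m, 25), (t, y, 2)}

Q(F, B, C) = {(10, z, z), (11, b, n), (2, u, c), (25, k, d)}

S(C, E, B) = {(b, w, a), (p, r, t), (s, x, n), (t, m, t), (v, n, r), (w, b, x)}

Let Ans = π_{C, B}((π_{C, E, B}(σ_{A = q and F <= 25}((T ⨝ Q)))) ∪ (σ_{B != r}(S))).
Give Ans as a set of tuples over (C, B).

T ⋈ Q (natural join on F): {(a, q, 2, u, c), (k, p, 2, u, c), (q, m, 25, k, d), (t, y, 2, u, c)}
Filtering on A = q and F <= 25 leaves {(a, q, 2, u, c)}.
Keep only column(s) C, E, B: {(c, a, u)}
Filtering on B != r leaves {(b, w, a), (p, r, t), (s, x, n), (t, m, t), (w, b, x)}.
Taking the union: {(b, w, a), (c, a, u), (p, r, t), (s, x, n), (t, m, t), (w, b, x)}
Keep only column(s) C, B: {(b, a), (c, u), (p, t), (s, n), (t, t), (w, x)}

{(b, a), (c, u), (p, t), (s, n), (t, t), (w, x)}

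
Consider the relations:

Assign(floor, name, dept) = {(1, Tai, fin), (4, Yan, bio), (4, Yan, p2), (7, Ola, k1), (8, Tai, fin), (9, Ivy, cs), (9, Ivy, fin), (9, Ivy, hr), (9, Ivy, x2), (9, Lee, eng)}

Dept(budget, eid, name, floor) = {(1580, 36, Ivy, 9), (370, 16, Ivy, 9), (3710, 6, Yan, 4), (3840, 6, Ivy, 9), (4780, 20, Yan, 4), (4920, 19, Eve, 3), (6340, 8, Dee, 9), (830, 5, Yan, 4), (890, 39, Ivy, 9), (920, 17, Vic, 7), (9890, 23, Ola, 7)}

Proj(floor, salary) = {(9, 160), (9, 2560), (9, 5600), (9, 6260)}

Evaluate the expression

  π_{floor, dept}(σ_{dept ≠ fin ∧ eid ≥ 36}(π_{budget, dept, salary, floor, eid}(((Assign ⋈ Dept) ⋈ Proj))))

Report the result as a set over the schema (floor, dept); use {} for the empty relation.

{(9, cs), (9, hr), (9, x2)}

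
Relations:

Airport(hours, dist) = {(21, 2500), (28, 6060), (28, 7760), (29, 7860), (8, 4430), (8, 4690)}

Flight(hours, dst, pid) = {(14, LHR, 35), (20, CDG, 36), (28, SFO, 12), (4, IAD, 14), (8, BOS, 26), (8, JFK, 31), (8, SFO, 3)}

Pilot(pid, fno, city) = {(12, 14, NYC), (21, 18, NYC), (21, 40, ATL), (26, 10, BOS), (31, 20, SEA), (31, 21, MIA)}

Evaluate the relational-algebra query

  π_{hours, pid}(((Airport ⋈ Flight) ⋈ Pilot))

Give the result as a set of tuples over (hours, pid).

Joining Airport and Flight on hours yields {(28, 6060, SFO, 12), (28, 7760, SFO, 12), (8, 4430, BOS, 26), (8, 4430, JFK, 31), (8, 4430, SFO, 3), (8, 4690, BOS, 26), (8, 4690, JFK, 31), (8, 4690, SFO, 3)}.
Joining (Airport ⋈ Flight) and Pilot on pid yields {(28, 6060, SFO, 12, 14, NYC), (28, 7760, SFO, 12, 14, NYC), (8, 4430, BOS, 26, 10, BOS), (8, 4430, JFK, 31, 20, SEA), (8, 4430, JFK, 31, 21, MIA), (8, 4690, BOS, 26, 10, BOS), (8, 4690, JFK, 31, 20, SEA), (8, 4690, JFK, 31, 21, MIA)}.
π[hours, pid]: project onto (hours, pid) (5 duplicate(s) eliminated) → {(28, 12), (8, 26), (8, 31)}

{(28, 12), (8, 26), (8, 31)}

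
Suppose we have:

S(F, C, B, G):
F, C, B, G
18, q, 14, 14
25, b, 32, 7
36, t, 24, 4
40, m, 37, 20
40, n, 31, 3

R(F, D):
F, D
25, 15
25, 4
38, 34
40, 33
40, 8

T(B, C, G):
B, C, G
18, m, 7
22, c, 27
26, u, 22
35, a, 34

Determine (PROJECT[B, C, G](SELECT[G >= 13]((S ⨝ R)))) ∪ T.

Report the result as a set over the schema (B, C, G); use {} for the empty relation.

{(18, m, 7), (22, c, 27), (26, u, 22), (35, a, 34), (37, m, 20)}

Joining S and R on F yields {(25, b, 32, 7, 15), (25, b, 32, 7, 4), (40, m, 37, 20, 33), (40, m, 37, 20, 8), (40, n, 31, 3, 33), (40, n, 31, 3, 8)}.
Selection G >= 13: {(40, m, 37, 20, 33), (40, m, 37, 20, 8)}
π[B, C, G]: project onto (B, C, G) (1 duplicate(s) eliminated) → {(37, m, 20)}
Taking the union: {(18, m, 7), (22, c, 27), (26, u, 22), (35, a, 34), (37, m, 20)}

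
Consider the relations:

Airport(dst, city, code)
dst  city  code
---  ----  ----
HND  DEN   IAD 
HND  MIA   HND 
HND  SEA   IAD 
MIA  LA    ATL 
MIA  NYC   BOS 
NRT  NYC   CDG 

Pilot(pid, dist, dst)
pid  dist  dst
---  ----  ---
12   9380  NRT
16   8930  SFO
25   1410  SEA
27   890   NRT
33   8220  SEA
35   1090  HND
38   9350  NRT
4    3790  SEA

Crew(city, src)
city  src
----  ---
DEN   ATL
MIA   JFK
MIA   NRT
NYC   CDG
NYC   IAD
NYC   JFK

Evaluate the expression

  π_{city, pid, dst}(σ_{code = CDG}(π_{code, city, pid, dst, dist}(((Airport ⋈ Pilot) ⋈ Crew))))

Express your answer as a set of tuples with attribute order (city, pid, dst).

{(NYC, 12, NRT), (NYC, 27, NRT), (NYC, 38, NRT)}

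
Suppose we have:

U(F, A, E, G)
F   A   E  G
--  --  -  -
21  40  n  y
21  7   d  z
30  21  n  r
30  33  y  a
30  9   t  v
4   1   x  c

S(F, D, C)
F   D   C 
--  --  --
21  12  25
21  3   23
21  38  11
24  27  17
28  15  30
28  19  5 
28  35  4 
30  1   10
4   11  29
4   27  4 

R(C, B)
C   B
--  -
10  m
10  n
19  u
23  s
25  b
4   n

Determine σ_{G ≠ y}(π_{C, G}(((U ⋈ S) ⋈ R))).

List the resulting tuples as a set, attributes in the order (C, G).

{(10, a), (10, r), (10, v), (23, z), (25, z), (4, c)}

Natural join on F: {(21, 40, n, y, 12, 25), (21, 40, n, y, 3, 23), (21, 40, n, y, 38, 11), (21, 7, d, z, 12, 25), (21, 7, d, z, 3, 23), (21, 7, d, z, 38, 11), (30, 21, n, r, 1, 10), (30, 33, y, a, 1, 10), (30, 9, t, v, 1, 10), (4, 1, x, c, 11, 29), (4, 1, x, c, 27, 4)}
Natural join on C: {(21, 40, n, y, 12, 25, b), (21, 40, n, y, 3, 23, s), (21, 7, d, z, 12, 25, b), (21, 7, d, z, 3, 23, s), (30, 21, n, r, 1, 10, m), (30, 21, n, r, 1, 10, n), (30, 33, y, a, 1, 10, m), (30, 33, y, a, 1, 10, n), (30, 9, t, v, 1, 10, m), (30, 9, t, v, 1, 10, n), (4, 1, x, c, 27, 4, n)}
π[C, G]: project onto (C, G) (3 duplicate(s) eliminated) → {(10, a), (10, r), (10, v), (23, y), (23, z), (25, y), (25, z), (4, c)}
Selection G ≠ y: {(10, a), (10, r), (10, v), (23, z), (25, z), (4, c)}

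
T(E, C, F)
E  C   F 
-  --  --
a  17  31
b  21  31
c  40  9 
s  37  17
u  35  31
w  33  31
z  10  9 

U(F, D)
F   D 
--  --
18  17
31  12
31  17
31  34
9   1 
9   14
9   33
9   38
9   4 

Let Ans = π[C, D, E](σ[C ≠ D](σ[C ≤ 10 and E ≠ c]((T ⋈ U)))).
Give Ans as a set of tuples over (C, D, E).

{(10, 1, z), (10, 14, z), (10, 33, z), (10, 38, z), (10, 4, z)}

Natural join on F: {(a, 17, 31, 12), (a, 17, 31, 17), (a, 17, 31, 34), (b, 21, 31, 12), (b, 21, 31, 17), (b, 21, 31, 34), (c, 40, 9, 1), (c, 40, 9, 14), (c, 40, 9, 33), (c, 40, 9, 38), (c, 40, 9, 4), (u, 35, 31, 12), (u, 35, 31, 17), (u, 35, 31, 34), (w, 33, 31, 12), (w, 33, 31, 17), (w, 33, 31, 34), (z, 10, 9, 1), (z, 10, 9, 14), (z, 10, 9, 33), (z, 10, 9, 38), (z, 10, 9, 4)}
Filtering on C ≤ 10 and E ≠ c leaves {(z, 10, 9, 1), (z, 10, 9, 14), (z, 10, 9, 33), (z, 10, 9, 38), (z, 10, 9, 4)}.
Filtering on C ≠ D leaves {(z, 10, 9, 1), (z, 10, 9, 14), (z, 10, 9, 33), (z, 10, 9, 38), (z, 10, 9, 4)}.
π_{C, D, E} gives {(10, 1, z), (10, 14, z), (10, 33, z), (10, 38, z), (10, 4, z)}.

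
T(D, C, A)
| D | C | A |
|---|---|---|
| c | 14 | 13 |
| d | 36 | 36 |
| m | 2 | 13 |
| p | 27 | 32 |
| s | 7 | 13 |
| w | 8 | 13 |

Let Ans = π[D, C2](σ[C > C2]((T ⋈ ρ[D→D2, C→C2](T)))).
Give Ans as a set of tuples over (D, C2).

ρ[D→D2, C→C2]: schema becomes (D2, C2, A); tuples unchanged.
Joining T and ρ[D→D2, C→C2](T) on A yields {(c, 14, 13, c, 14), (c, 14, 13, m, 2), (c, 14, 13, s, 7), (c, 14, 13, w, 8), (d, 36, 36, d, 36), (m, 2, 13, c, 14), (m, 2, 13, m, 2), (m, 2, 13, s, 7), (m, 2, 13, w, 8), (p, 27, 32, p, 27), (s, 7, 13, c, 14), (s, 7, 13, m, 2), (s, 7, 13, s, 7), (s, 7, 13, w, 8), (w, 8, 13, c, 14), (w, 8, 13, m, 2), (w, 8, 13, s, 7), (w, 8, 13, w, 8)}.
σ[C > C2]: keep tuples satisfying C > C2 → {(c, 14, 13, m, 2), (c, 14, 13, s, 7), (c, 14, 13, w, 8), (s, 7, 13, m, 2), (w, 8, 13, m, 2), (w, 8, 13, s, 7)}
π_{D, C2} gives {(c, 2), (c, 7), (c, 8), (s, 2), (w, 2), (w, 7)}.

{(c, 2), (c, 7), (c, 8), (s, 2), (w, 2), (w, 7)}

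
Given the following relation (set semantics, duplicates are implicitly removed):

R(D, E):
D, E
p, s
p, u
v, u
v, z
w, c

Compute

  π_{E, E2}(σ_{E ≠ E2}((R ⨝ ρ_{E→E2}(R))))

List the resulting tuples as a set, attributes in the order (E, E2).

ρ[E→E2]: schema becomes (D, E2); tuples unchanged.
R ⋈ ρ_{E→E2}(R) (natural join on D): {(p, s, s), (p, s, u), (p, u, s), (p, u, u), (v, u, u), (v, u, z), (v, z, u), (v, z, z), (w, c, c)}
Selection E ≠ E2: {(p, s, u), (p, u, s), (v, u, z), (v, z, u)}
π[E, E2]: project onto (E, E2) → {(s, u), (u, s), (u, z), (z, u)}

{(s, u), (u, s), (u, z), (z, u)}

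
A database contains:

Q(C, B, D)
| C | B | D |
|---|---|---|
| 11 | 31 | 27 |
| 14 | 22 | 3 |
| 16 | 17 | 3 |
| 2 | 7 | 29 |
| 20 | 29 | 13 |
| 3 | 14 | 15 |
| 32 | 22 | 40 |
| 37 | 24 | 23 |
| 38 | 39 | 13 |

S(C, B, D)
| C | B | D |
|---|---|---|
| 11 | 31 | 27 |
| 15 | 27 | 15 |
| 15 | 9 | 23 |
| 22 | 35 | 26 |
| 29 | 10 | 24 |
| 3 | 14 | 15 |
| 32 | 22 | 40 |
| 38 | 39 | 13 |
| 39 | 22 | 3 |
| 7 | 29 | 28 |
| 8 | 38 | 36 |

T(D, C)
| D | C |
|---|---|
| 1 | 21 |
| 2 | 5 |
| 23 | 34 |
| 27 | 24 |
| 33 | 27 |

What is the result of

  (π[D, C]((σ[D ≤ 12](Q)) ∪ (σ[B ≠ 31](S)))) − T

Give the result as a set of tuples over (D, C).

{(13, 38), (15, 15), (15, 3), (23, 15), (24, 29), (26, 22), (28, 7), (3, 14), (3, 16), (3, 39), (36, 8), (40, 32)}

Selection D ≤ 12: {(14, 22, 3), (16, 17, 3)}
Selection B ≠ 31: {(15, 27, 15), (15, 9, 23), (22, 35, 26), (29, 10, 24), (3, 14, 15), (32, 22, 40), (38, 39, 13), (39, 22, 3), (7, 29, 28), (8, 38, 36)}
Set union of the two operands is {(14, 22, 3), (15, 27, 15), (15, 9, 23), (16, 17, 3), (22, 35, 26), (29, 10, 24), (3, 14, 15), (32, 22, 40), (38, 39, 13), (39, 22, 3), (7, 29, 28), (8, 38, 36)}.
Keep only column(s) D, C: {(13, 38), (15, 15), (15, 3), (23, 15), (24, 29), (26, 22), (28, 7), (3, 14), (3, 16), (3, 39), (36, 8), (40, 32)}
Set difference of the two operands is {(13, 38), (15, 15), (15, 3), (23, 15), (24, 29), (26, 22), (28, 7), (3, 14), (3, 16), (3, 39), (36, 8), (40, 32)}.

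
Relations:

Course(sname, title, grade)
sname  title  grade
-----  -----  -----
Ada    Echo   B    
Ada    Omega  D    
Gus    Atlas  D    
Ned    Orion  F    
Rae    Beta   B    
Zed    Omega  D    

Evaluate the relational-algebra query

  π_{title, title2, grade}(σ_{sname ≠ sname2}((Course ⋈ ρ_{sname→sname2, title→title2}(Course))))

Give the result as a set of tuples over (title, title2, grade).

{(Atlas, Omega, D), (Beta, Echo, B), (Echo, Beta, B), (Omega, Atlas, D), (Omega, Omega, D)}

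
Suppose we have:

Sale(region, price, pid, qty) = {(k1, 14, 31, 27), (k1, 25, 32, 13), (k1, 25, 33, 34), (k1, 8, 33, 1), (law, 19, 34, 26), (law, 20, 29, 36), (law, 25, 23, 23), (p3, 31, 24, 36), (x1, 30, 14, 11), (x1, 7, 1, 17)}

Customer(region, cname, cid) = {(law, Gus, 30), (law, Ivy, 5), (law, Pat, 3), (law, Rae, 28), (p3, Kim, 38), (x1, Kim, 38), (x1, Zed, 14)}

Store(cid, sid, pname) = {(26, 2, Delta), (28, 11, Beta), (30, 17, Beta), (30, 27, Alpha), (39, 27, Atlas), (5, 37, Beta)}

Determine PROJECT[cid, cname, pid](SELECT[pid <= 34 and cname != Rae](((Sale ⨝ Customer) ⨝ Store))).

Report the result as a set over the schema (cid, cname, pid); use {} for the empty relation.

Sale ⋈ Customer (natural join on region): {(law, 19, 34, 26, Gus, 30), (law, 19, 34, 26, Ivy, 5), (law, 19, 34, 26, Pat, 3), (law, 19, 34, 26, Rae, 28), (law, 20, 29, 36, Gus, 30), (law, 20, 29, 36, Ivy, 5), (law, 20, 29, 36, Pat, 3), (law, 20, 29, 36, Rae, 28), (law, 25, 23, 23, Gus, 30), (law, 25, 23, 23, Ivy, 5), (law, 25, 23, 23, Pat, 3), (law, 25, 23, 23, Rae, 28), (p3, 31, 24, 36, Kim, 38), (x1, 30, 14, 11, Kim, 38), (x1, 30, 14, 11, Zed, 14), (x1, 7, 1, 17, Kim, 38), (x1, 7, 1, 17, Zed, 14)}
(Sale ⨝ Customer) ⋈ Store (natural join on cid): {(law, 19, 34, 26, Gus, 30, 17, Beta), (law, 19, 34, 26, Gus, 30, 27, Alpha), (law, 19, 34, 26, Ivy, 5, 37, Beta), (law, 19, 34, 26, Rae, 28, 11, Beta), (law, 20, 29, 36, Gus, 30, 17, Beta), (law, 20, 29, 36, Gus, 30, 27, Alpha), (law, 20, 29, 36, Ivy, 5, 37, Beta), (law, 20, 29, 36, Rae, 28, 11, Beta), (law, 25, 23, 23, Gus, 30, 17, Beta), (law, 25, 23, 23, Gus, 30, 27, Alpha), (law, 25, 23, 23, Ivy, 5, 37, Beta), (law, 25, 23, 23, Rae, 28, 11, Beta)}
Filtering on pid <= 34 and cname != Rae leaves {(law, 19, 34, 26, Gus, 30, 17, Beta), (law, 19, 34, 26, Gus, 30, 27, Alpha), (law, 19, 34, 26, Ivy, 5, 37, Beta), (law, 20, 29, 36, Gus, 30, 17, Beta), (law, 20, 29, 36, Gus, 30, 27, Alpha), (law, 20, 29, 36, Ivy, 5, 37, Beta), (law, 25, 23, 23, Gus, 30, 17, Beta), (law, 25, 23, 23, Gus, 30, 27, Alpha), (law, 25, 23, 23, Ivy, 5, 37, Beta)}.
Projecting to cid, cname, pid (3 duplicate(s) eliminated): {(30, Gus, 23), (30, Gus, 29), (30, Gus, 34), (5, Ivy, 23), (5, Ivy, 29), (5, Ivy, 34)}

{(30, Gus, 23), (30, Gus, 29), (30, Gus, 34), (5, Ivy, 23), (5, Ivy, 29), (5, Ivy, 34)}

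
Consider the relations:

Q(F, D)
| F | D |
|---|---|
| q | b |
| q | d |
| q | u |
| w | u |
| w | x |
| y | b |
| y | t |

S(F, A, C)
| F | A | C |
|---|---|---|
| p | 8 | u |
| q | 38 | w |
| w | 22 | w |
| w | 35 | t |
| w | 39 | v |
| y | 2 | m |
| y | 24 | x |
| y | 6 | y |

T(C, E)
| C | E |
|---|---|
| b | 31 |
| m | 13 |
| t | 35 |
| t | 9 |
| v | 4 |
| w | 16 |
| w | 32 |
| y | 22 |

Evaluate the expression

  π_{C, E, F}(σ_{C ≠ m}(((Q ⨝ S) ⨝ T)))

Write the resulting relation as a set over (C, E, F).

{(t, 35, w), (t, 9, w), (v, 4, w), (w, 16, q), (w, 16, w), (w, 32, q), (w, 32, w), (y, 22, y)}

Natural join on F: {(q, b, 38, w), (q, d, 38, w), (q, u, 38, w), (w, u, 22, w), (w, u, 35, t), (w, u, 39, v), (w, x, 22, w), (w, x, 35, t), (w, x, 39, v), (y, b, 2, m), (y, b, 24, x), (y, b, 6, y), (y, t, 2, m), (y, t, 24, x), (y, t, 6, y)}
Natural join on C: {(q, b, 38, w, 16), (q, b, 38, w, 32), (q, d, 38, w, 16), (q, d, 38, w, 32), (q, u, 38, w, 16), (q, u, 38, w, 32), (w, u, 22, w, 16), (w, u, 22, w, 32), (w, u, 35, t, 35), (w, u, 35, t, 9), (w, u, 39, v, 4), (w, x, 22, w, 16), (w, x, 22, w, 32), (w, x, 35, t, 35), (w, x, 35, t, 9), (w, x, 39, v, 4), (y, b, 2, m, 13), (y, b, 6, y, 22), (y, t, 2, m, 13), (y, t, 6, y, 22)}
Apply σ_{C ≠ m}; surviving tuples: {(q, b, 38, w, 16), (q, b, 38, w, 32), (q, d, 38, w, 16), (q, d, 38, w, 32), (q, u, 38, w, 16), (q, u, 38, w, 32), (w, u, 22, w, 16), (w, u, 22, w, 32), (w, u, 35, t, 35), (w, u, 35, t, 9), (w, u, 39, v, 4), (w, x, 22, w, 16), (w, x, 22, w, 32), (w, x, 35, t, 35), (w, x, 35, t, 9), (w, x, 39, v, 4), (y, b, 6, y, 22), (y, t, 6, y, 22)}
π_{C, E, F} gives {(t, 35, w), (t, 9, w), (v, 4, w), (w, 16, q), (w, 16, w), (w, 32, q), (w, 32, w), (y, 22, y)} (10 duplicate(s) eliminated).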